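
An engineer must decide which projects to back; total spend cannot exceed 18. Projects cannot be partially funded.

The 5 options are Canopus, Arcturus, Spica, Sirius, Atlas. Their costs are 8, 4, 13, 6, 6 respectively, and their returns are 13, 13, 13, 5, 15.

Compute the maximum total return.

This is an integer program with binary decision variables.
Canopus + Arcturus + Atlas: cost 8 + 4 + 6 = 18 ≤ 18, return 13 + 13 + 15 = 41.
Arcturus + Sirius + Atlas: cost 4 + 6 + 6 = 16 ≤ 18, return 13 + 5 + 15 = 33.
Best is Canopus, Arcturus, and Atlas with total return 41.

41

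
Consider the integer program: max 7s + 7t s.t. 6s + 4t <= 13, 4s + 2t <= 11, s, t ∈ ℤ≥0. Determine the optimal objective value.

21

(s,t)=(0,3): 6·0+4·3=12≤13, 4·0+2·3=6≤11, objective 21.
(s,t)=(0,2): 6·0+4·2=8≤13, 4·0+2·2=4≤11, objective 14.
The best lattice point is (0,3), giving 21.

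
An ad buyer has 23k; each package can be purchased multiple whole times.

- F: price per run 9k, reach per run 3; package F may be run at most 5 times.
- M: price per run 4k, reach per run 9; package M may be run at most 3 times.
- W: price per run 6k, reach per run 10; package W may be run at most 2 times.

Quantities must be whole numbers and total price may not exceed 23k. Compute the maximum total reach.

38

M has the best ratio (9/4); taking only M gives at most 3×9 = 27 (stopped by the supply cap of 3).
Mixing does better — 2×M and 2×W: price 20 ≤ 23, reach 2·9 + 2·10 = 38.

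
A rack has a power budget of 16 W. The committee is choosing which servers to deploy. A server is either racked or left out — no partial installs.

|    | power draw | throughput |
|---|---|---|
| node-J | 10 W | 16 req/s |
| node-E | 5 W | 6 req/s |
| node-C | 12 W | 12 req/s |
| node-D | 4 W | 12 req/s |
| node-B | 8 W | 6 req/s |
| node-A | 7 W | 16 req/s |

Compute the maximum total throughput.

Allowing fractional choices, the relaxed optimum would be about 36.0, but servers are indivisible.
node-J + node-D: power draw 10 + 4 = 14 ≤ 16, throughput 16 + 12 = 28.
node-D + node-A: power draw 4 + 7 = 11 ≤ 16, throughput 12 + 16 = 28.
node-E + node-D + node-A: power draw 5 + 4 + 7 = 16 ≤ 16, throughput 6 + 12 + 16 = 34.
Best is node-E, node-D, and node-A with total throughput 34.

34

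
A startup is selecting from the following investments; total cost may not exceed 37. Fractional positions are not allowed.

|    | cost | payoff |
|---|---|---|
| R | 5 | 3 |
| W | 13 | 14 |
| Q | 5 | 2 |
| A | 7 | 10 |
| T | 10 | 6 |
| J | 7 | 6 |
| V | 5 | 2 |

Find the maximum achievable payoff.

R + W + Q + A + J: cost 5 + 13 + 5 + 7 + 7 = 37 ≤ 37, payoff 3 + 14 + 2 + 10 + 6 = 35.
W + A + T + J: cost 13 + 7 + 10 + 7 = 37 ≤ 37, payoff 14 + 10 + 6 + 6 = 36.
Best is W, A, T, and J with total payoff 36.

36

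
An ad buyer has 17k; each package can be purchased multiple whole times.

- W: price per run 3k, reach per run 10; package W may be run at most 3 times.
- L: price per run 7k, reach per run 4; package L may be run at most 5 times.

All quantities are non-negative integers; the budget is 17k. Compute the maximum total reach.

Take 3×W and 1×L: price 16 ≤ 17, reach 3·10 + 1·4 = 34.
W has the best ratio (10/3) and is taken to its limit of 3; remaining capacity is filled optimally with the others.

34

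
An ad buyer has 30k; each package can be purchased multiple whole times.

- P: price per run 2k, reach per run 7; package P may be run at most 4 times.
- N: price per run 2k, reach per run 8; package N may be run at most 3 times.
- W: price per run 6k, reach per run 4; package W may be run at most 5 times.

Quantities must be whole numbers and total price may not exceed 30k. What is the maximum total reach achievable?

60

N has the best ratio (8/2); taking only N gives at most 3×8 = 24 (stopped by the supply cap of 3).
Mixing does better — 4×P, 3×N, and 2×W: price 26 ≤ 30, reach 4·7 + 3·8 + 2·4 = 60.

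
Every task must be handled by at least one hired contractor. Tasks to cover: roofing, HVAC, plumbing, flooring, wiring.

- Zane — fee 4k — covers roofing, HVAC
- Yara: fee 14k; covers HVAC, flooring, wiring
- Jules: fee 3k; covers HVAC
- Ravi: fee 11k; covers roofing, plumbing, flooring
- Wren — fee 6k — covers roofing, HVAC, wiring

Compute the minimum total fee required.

17

The greedy cost-per-new-task heuristic would pick Zane, Ravi, and Wren for 21, but a cheaper cover exists.
Choose Ravi and Wren: together they cover roofing, HVAC, plumbing, flooring, wiring — every task.
Total fee: 11 + 6 = 17.
No cover costs less than 17.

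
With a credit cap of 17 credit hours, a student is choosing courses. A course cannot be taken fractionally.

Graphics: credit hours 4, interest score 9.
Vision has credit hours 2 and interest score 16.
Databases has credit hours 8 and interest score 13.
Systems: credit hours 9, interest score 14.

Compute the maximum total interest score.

39

Treat it as a binary knapsack problem.
Graphics + Vision + Databases: credit hours 4 + 2 + 8 = 14 ≤ 17, interest score 9 + 16 + 13 = 38.
Graphics + Vision + Systems: credit hours 4 + 2 + 9 = 15 ≤ 17, interest score 9 + 16 + 14 = 39.
Vision + Systems: credit hours 2 + 9 = 11 ≤ 17, interest score 16 + 14 = 30.
Best is Graphics, Vision, and Systems with total interest score 39.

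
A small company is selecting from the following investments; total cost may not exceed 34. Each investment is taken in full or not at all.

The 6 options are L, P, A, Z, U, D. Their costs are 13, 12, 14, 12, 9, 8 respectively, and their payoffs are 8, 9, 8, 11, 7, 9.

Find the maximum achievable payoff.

Allowing fractional choices, the relaxed optimum would be about 30.8, but investments are indivisible.
P + Z + D: cost 12 + 12 + 8 = 32 ≤ 34, payoff 9 + 11 + 9 = 29.
L + Z + D: cost 13 + 12 + 8 = 33 ≤ 34, payoff 8 + 11 + 9 = 28.
Best is P, Z, and D with total payoff 29.

29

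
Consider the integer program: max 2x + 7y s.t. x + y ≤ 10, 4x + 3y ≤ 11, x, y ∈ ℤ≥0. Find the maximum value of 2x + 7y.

21

Relaxing integrality, the LP optimum is 25.67 at (x,y) = (0, 3.67), which is not an integer point.
(x,y)=(0,3): 1·0+1·3=3≤10, 4·0+3·3=9≤11, objective 21.
(x,y)=(1,2): 1·1+1·2=3≤10, 4·1+3·2=10≤11, objective 16.
(x,y)=(0,2): 1·0+1·2=2≤10, 4·0+3·2=6≤11, objective 14.
Maximum is 21 at (x,y)=(0,3).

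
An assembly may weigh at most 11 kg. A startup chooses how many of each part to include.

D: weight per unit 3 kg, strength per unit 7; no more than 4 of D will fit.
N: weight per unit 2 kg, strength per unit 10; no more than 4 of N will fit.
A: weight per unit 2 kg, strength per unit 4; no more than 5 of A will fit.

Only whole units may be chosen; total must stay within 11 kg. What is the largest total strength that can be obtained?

47

Take 1×D and 4×N: weight 11 ≤ 11, strength 1·7 + 4·10 = 47.
N has the best ratio (10/2) and is taken to its limit of 4; remaining capacity is filled optimally with the others.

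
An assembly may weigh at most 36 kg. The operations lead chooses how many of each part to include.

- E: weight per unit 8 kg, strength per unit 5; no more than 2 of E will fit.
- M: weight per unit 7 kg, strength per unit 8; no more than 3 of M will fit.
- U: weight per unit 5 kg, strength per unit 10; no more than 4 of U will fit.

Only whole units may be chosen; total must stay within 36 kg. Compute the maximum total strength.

U has the best ratio (10/5); taking only U gives at most 4×10 = 40 (stopped by the supply cap of 4).
Mixing does better — 2×M and 4×U: weight 34 ≤ 36, strength 2·8 + 4·10 = 56.

56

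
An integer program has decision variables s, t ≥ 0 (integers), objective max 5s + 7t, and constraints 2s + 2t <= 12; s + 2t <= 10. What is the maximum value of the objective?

(s,t)=(2,4): 2·2+2·4=12≤12, 1·2+2·4=10≤10, objective 38.
(s,t)=(3,3): 2·3+2·3=12≤12, 1·3+2·3=9≤10, objective 36.
No feasible integer point exceeds 38.

38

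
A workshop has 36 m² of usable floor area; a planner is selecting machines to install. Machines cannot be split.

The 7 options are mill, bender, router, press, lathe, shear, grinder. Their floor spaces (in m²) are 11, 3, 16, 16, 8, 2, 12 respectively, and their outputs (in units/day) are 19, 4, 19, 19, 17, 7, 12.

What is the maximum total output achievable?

59

This is an integer program with binary decision variables.
Take mill, bender, lathe, shear, and grinder: floor space 11 + 3 + 8 + 2 + 12 = 36 ≤ 36, output 19 + 4 + 17 + 7 + 12 = 59.
No other feasible combination does better.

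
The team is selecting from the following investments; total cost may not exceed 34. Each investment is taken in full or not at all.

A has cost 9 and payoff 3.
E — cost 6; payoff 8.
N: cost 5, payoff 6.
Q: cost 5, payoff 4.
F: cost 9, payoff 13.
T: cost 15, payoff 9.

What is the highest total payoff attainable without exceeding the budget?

34

Allowing fractional choices, the relaxed optimum would be about 36.4, but investments are indivisible.
A + E + N + Q + F: cost 9 + 6 + 5 + 5 + 9 = 34 ≤ 34, payoff 3 + 8 + 6 + 4 + 13 = 34.
N + Q + F + T: cost 5 + 5 + 9 + 15 = 34 ≤ 34, payoff 6 + 4 + 13 + 9 = 32.
E + N + Q + F: cost 6 + 5 + 5 + 9 = 25 ≤ 34, payoff 8 + 6 + 4 + 13 = 31.
Best is A, E, N, Q, and F with total payoff 34.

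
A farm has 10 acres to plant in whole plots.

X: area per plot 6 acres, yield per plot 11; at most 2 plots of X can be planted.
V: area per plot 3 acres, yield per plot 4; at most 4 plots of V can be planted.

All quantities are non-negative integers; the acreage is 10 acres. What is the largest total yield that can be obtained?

15

X has the best ratio (11/6); taking only X gives at most 1×11 = 11 (stopped by the area limit).
Mixing does better — 1×X and 1×V: area 9 ≤ 10, yield 1·11 + 1·4 = 15.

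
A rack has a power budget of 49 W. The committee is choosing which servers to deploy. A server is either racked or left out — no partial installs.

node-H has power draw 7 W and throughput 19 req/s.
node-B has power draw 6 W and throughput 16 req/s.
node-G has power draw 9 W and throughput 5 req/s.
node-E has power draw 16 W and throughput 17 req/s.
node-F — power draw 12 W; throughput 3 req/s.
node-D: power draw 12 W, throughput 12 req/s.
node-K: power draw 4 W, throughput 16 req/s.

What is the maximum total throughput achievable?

80

Take node-H, node-B, node-E, node-D, and node-K: power draw 7 + 6 + 16 + 12 + 4 = 45 ≤ 49, throughput 19 + 16 + 17 + 12 + 16 = 80.
No other feasible combination does better.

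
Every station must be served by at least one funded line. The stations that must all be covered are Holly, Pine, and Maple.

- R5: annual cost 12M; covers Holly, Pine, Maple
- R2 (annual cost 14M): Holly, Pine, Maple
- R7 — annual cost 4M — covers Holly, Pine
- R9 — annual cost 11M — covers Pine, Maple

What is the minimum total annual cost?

R5 alone covers Holly, Pine, Maple — every station.
Total annual cost: 12.

12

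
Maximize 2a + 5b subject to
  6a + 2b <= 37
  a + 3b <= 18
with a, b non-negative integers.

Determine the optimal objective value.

31

(a,b)=(3,5): 6·3+2·5=28≤37, 1·3+3·5=18≤18, objective 31.
(a,b)=(2,5): 6·2+2·5=22≤37, 1·2+3·5=17≤18, objective 29.
(a,b)=(4,4): 6·4+2·4=32≤37, 1·4+3·4=16≤18, objective 28.
The best lattice point is (3,5), giving 31.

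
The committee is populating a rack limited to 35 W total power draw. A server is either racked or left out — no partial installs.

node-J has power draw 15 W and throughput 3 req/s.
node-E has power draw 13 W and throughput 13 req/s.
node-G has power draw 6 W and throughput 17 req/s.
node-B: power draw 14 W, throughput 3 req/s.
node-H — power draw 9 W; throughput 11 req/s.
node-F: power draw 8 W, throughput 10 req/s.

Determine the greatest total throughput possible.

41

Treat it as a binary knapsack problem.
node-E + node-G + node-H: power draw 13 + 6 + 9 = 28 ≤ 35, throughput 13 + 17 + 11 = 41.
node-E + node-G + node-F: power draw 13 + 6 + 8 = 27 ≤ 35, throughput 13 + 17 + 10 = 40.
Best is node-E, node-G, and node-H with total throughput 41.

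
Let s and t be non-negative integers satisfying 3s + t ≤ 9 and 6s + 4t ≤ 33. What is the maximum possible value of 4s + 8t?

64

Relaxing integrality, the LP optimum is 66.00 at (s,t) = (0, 8.25), which is not an integer point.
(s,t)=(0,8): 3·0+1·8=8≤9, 6·0+4·8=32≤33, objective 64.
(s,t)=(0,7): 3·0+1·7=7≤9, 6·0+4·7=28≤33, objective 56.
The best lattice point is (0,8), giving 64.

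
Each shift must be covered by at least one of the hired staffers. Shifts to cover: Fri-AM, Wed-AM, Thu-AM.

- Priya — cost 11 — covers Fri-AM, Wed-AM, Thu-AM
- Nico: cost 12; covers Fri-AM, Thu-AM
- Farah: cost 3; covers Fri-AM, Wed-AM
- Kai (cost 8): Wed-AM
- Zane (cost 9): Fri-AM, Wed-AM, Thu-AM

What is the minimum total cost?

This is a weighted set-cover instance.
The greedy cost-per-new-shift heuristic would pick Farah and Zane for 12, but a cheaper cover exists.
Zane alone covers Fri-AM, Wed-AM, Thu-AM — every shift.
Total cost: 9.
No cover costs less than 9.

9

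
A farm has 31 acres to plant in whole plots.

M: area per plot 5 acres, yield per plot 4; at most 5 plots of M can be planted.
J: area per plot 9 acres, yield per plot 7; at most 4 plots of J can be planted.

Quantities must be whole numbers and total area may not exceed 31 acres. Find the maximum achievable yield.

23

4×M and 1×J: area 29 ≤ 31, yield 4·4 + 1·7 = 23.
2×M and 2×J: area 28 ≤ 31, yield 2·4 + 2·7 = 22.
Best is 23.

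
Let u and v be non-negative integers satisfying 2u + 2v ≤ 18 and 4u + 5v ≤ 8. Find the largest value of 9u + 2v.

(u,v)=(2,0): 2·2+2·0=4≤18, 4·2+5·0=8≤8, objective 18.
(u,v)=(1,0): 2·1+2·0=2≤18, 4·1+5·0=4≤8, objective 9.
No feasible integer point exceeds 18.

18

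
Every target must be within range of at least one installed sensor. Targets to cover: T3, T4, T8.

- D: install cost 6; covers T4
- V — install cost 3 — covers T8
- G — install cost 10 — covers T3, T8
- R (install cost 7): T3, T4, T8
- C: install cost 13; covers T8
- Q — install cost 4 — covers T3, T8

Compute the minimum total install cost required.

7

The greedy cost-per-new-target heuristic would pick Q and D for 10, but a cheaper cover exists.
R alone covers T3, T4, T8 — every target.
Total install cost: 7.
No cover costs less than 7.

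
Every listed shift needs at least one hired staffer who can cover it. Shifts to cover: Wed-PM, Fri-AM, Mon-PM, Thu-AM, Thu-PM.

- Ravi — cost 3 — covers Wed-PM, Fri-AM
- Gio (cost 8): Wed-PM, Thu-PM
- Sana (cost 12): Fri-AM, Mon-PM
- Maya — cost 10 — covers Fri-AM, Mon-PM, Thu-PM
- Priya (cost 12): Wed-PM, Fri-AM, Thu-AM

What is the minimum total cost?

22

This is an integer covering problem.
The greedy cost-per-new-shift heuristic would pick Ravi, Maya, and Priya for 25, but a cheaper cover exists.
Choose Maya and Priya: together they cover Wed-PM, Fri-AM, Mon-PM, Thu-AM, Thu-PM — every shift.
Total cost: 10 + 12 = 22.
No cover costs less than 22.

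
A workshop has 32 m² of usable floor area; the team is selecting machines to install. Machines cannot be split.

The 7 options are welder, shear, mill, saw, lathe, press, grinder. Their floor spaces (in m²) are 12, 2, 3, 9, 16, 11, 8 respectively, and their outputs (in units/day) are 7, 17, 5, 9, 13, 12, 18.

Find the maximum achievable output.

This is a 0-1 knapsack instance.
Take shear, saw, press, and grinder: floor space 2 + 9 + 11 + 8 = 30 ≤ 32, output 17 + 9 + 12 + 18 = 56.
No other feasible combination does better.

56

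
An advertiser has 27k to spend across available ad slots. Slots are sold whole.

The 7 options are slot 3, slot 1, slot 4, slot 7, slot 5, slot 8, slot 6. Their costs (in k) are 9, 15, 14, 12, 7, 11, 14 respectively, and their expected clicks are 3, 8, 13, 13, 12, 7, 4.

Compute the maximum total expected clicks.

This is an integer program with binary decision variables.
slot 4 + slot 7: cost 14 + 12 = 26 ≤ 27, expected clicks 13 + 13 = 26.
slot 7 + slot 5: cost 12 + 7 = 19 ≤ 27, expected clicks 13 + 12 = 25.
Best is slot 4 and slot 7 with total expected clicks 26.

26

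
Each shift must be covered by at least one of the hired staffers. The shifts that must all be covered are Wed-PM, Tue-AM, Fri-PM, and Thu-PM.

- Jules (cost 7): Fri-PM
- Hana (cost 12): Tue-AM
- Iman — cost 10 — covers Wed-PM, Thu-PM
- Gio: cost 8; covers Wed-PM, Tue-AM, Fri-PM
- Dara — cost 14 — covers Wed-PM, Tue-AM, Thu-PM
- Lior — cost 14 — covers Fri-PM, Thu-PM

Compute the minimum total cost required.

18

Choose Iman and Gio: together they cover Wed-PM, Tue-AM, Fri-PM, Thu-PM — every shift.
Total cost: 10 + 8 = 18.
No cover costs less than 18.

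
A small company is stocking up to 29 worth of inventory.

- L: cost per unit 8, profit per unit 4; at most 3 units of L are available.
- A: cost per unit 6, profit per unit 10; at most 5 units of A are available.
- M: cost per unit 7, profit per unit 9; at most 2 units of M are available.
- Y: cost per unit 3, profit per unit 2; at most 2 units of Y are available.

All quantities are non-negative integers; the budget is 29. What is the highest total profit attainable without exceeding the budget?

This is a bounded integer knapsack.
A has the best ratio (10/6); taking only A gives at most 4×10 = 40 (stopped by the cost limit).
Mixing does better — 4×A and 1×Y: cost 27 ≤ 29, profit 4·10 + 1·2 = 42.

42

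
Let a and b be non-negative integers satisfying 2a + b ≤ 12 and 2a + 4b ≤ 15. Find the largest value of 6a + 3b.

36

(a,b)=(6,0): 2·6+1·0=12≤12, 2·6+4·0=12≤15, objective 36.
(a,b)=(5,1): 2·5+1·1=11≤12, 2·5+4·1=14≤15, objective 33.
(a,b)=(5,0): 2·5+1·0=10≤12, 2·5+4·0=10≤15, objective 30.
Maximum is 36 at (a,b)=(6,0).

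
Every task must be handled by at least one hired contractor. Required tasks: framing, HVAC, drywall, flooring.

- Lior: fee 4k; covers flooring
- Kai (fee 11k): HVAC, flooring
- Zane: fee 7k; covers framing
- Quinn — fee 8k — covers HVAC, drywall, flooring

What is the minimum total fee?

Choose Zane and Quinn: together they cover framing, HVAC, drywall, flooring — every task.
Total fee: 7 + 8 = 15.
No cover costs less than 15.

15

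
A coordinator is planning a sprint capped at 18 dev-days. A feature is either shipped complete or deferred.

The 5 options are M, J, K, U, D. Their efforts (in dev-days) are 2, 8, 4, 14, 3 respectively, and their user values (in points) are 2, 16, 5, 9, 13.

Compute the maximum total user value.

This is a 0-1 knapsack instance.
Take M, J, K, and D: effort 2 + 8 + 4 + 3 = 17 ≤ 18, user value 2 + 16 + 5 + 13 = 36.
No other feasible combination does better.

36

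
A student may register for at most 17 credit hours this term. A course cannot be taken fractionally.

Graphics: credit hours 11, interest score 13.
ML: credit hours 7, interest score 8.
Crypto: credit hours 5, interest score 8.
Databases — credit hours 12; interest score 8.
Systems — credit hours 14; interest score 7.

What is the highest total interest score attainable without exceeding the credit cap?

Take Graphics and Crypto: credit hours 11 + 5 = 16 ≤ 17, interest score 13 + 8 = 21.
No other feasible combination does better.

21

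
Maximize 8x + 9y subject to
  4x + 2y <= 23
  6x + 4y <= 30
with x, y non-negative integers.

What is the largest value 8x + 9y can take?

63

The continuous relaxation peaks at (0, 7.5) with value 67.50; rounding to a feasible lattice point costs some objective.
(x,y)=(0,7): 4·0+2·7=14≤23, 6·0+4·7=28≤30, objective 63.
(x,y)=(1,6): 4·1+2·6=16≤23, 6·1+4·6=30≤30, objective 62.
The best lattice point is (0,7), giving 63.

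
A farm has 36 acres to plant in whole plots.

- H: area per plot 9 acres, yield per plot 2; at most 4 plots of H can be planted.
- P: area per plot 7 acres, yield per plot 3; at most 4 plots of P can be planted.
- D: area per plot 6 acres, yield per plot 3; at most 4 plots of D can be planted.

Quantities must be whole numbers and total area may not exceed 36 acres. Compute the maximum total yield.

15

Take 1×P and 4×D: area 31 ≤ 36, yield 1·3 + 4·3 = 15.
D has the best ratio (3/6) and is taken to its limit of 4; remaining capacity is filled optimally with the others.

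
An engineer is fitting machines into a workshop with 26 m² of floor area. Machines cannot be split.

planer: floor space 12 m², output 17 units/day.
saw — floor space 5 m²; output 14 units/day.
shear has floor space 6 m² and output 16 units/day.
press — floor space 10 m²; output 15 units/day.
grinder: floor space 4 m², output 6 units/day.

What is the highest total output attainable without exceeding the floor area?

Take saw, shear, press, and grinder: floor space 5 + 6 + 10 + 4 = 25 ≤ 26, output 14 + 16 + 15 + 6 = 51.
No other feasible combination does better.

51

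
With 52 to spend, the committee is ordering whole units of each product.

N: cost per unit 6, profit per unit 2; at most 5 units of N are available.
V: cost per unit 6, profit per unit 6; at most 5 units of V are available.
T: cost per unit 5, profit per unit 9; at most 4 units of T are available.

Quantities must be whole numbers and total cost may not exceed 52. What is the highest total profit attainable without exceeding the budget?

66

This is a bounded integer knapsack.
Take 5×V and 4×T: cost 50 ≤ 52, profit 5·6 + 4·9 = 66.
T has the best ratio (9/5) and is taken to its limit of 4; remaining capacity is filled optimally with the others.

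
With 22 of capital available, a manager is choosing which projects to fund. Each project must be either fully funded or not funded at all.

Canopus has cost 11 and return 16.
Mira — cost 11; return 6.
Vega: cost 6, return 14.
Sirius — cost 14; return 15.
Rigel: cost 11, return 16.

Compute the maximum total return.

32

Canopus + Vega: cost 11 + 6 = 17 ≤ 22, return 16 + 14 = 30.
Canopus + Rigel: cost 11 + 11 = 22 ≤ 22, return 16 + 16 = 32.
Best is Canopus and Rigel with total return 32.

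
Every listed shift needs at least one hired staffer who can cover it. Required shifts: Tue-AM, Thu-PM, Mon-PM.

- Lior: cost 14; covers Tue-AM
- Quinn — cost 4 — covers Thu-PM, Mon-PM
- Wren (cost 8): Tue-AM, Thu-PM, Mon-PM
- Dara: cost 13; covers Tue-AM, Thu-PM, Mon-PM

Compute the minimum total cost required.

8

The greedy cost-per-new-shift heuristic would pick Quinn and Wren for 12, but a cheaper cover exists.
Wren alone covers Tue-AM, Thu-PM, Mon-PM — every shift.
Total cost: 8.
No cover costs less than 8.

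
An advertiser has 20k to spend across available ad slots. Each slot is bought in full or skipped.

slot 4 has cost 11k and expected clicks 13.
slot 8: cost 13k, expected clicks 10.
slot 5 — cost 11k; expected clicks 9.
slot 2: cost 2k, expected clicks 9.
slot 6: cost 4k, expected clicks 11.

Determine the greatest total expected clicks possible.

33

This is an integer program with binary decision variables.
Allowing fractional choices, the relaxed optimum would be about 35.5, but ad slots are indivisible.
slot 4 + slot 2 + slot 6: cost 11 + 2 + 4 = 17 ≤ 20, expected clicks 13 + 9 + 11 = 33.
slot 8 + slot 2 + slot 6: cost 13 + 2 + 4 = 19 ≤ 20, expected clicks 10 + 9 + 11 = 30.
Best is slot 4, slot 2, and slot 6 with total expected clicks 33.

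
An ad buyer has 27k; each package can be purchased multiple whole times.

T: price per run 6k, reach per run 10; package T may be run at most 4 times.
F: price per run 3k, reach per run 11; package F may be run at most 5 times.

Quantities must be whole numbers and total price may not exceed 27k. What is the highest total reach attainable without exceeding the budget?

75

This is a bounded integer knapsack.
1×T and 5×F: price 21 ≤ 27, reach 1·10 + 5·11 = 65.
2×T and 5×F: price 27 ≤ 27, reach 2·10 + 5·11 = 75.
Best is 75.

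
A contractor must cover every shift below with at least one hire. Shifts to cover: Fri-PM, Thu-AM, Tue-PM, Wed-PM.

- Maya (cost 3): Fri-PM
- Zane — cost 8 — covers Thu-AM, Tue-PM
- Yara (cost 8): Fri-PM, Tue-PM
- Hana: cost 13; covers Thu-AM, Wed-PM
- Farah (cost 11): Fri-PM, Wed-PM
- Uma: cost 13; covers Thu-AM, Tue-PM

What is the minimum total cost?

19

Choose Zane and Farah: together they cover Fri-PM, Thu-AM, Tue-PM, Wed-PM — every shift.
Total cost: 8 + 11 = 19.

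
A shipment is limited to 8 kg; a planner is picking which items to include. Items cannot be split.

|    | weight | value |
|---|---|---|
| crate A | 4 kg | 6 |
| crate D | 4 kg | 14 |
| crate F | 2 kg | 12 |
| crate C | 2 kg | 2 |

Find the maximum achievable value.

28

Allowing fractional choices, the relaxed optimum would be about 29.0, but items are indivisible.
crate A + crate D: weight 4 + 4 = 8 ≤ 8, value 6 + 14 = 20.
crate D + crate F + crate C: weight 4 + 2 + 2 = 8 ≤ 8, value 14 + 12 + 2 = 28.
crate D + crate F: weight 4 + 2 = 6 ≤ 8, value 14 + 12 = 26.
Best is crate D, crate F, and crate C with total value 28.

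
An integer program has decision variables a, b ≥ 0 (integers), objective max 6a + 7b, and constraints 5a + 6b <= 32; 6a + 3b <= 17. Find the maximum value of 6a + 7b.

(a,b)=(0,5): 5·0+6·5=30≤32, 6·0+3·5=15≤17, objective 35.
(a,b)=(0,4): 5·0+6·4=24≤32, 6·0+3·4=12≤17, objective 28.
Maximum is 35 at (a,b)=(0,5).

35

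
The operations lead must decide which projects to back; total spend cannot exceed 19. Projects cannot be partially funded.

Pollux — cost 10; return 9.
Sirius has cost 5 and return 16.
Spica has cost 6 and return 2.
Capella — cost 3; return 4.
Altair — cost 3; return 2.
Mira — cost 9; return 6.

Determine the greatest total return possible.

29

Allowing fractional choices, the relaxed optimum would be about 29.7, but projects are indivisible.
Pollux + Sirius + Altair: cost 10 + 5 + 3 = 18 ≤ 19, return 9 + 16 + 2 = 27.
Pollux + Sirius + Capella: cost 10 + 5 + 3 = 18 ≤ 19, return 9 + 16 + 4 = 29.
Best is Pollux, Sirius, and Capella with total return 29.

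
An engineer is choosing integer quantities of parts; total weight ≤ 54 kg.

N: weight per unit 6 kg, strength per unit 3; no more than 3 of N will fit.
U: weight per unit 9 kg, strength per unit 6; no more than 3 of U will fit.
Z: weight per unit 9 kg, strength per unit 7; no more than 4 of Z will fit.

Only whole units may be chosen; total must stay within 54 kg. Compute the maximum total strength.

40

This is a bounded integer knapsack.
Take 2×U and 4×Z: weight 54 ≤ 54, strength 2·6 + 4·7 = 40.
Z has the best ratio (7/9) and is taken to its limit of 4; remaining capacity is filled optimally with the others.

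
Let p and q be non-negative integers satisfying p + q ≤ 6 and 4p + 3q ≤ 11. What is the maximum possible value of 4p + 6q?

18

(p,q)=(0,3) is feasible, giving 18.
(p,q)=(1,2) is feasible, giving 16.
(p,q)=(0,2) is feasible, giving 12.
The best lattice point is (0,3), giving 18.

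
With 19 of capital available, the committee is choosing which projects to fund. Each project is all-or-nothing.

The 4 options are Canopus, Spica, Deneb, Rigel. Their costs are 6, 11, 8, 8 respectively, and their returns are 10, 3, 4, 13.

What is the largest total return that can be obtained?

Take Canopus and Rigel: cost 6 + 8 = 14 ≤ 19, return 10 + 13 = 23.
No other feasible combination does better.

23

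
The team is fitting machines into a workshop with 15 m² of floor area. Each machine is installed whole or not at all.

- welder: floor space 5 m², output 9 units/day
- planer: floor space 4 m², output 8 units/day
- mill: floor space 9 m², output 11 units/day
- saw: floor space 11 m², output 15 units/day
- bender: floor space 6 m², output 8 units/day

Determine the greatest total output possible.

Take welder, planer, and bender: floor space 5 + 4 + 6 = 15 ≤ 15, output 9 + 8 + 8 = 25.
No other feasible combination does better.

25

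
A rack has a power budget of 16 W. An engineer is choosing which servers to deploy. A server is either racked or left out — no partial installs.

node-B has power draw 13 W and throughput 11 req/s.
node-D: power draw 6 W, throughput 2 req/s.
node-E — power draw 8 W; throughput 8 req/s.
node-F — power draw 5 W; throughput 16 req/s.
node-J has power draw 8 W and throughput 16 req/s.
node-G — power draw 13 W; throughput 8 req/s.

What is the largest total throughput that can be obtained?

32

Allowing fractional choices, the relaxed optimum would be about 35.0, but servers are indivisible.
node-E + node-J: power draw 8 + 8 = 16 ≤ 16, throughput 8 + 16 = 24.
node-E + node-F: power draw 8 + 5 = 13 ≤ 16, throughput 8 + 16 = 24.
node-F + node-J: power draw 5 + 8 = 13 ≤ 16, throughput 16 + 16 = 32.
Best is node-F and node-J with total throughput 32.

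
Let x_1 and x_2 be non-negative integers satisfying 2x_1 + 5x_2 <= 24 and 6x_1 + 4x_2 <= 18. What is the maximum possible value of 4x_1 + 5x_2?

(x_1,x_2)=(0,4): 2·0+5·4=20≤24, 6·0+4·4=16≤18, objective 20.
(x_1,x_2)=(1,3): 2·1+5·3=17≤24, 6·1+4·3=18≤18, objective 19.
(x_1,x_2)=(0,3): 2·0+5·3=15≤24, 6·0+4·3=12≤18, objective 15.
No feasible integer point exceeds 20.

20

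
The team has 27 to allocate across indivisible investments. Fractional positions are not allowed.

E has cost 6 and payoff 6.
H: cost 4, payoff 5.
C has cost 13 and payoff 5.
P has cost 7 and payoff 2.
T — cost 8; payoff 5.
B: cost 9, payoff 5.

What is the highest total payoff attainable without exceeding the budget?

21

E + H + T + B: cost 6 + 4 + 8 + 9 = 27 ≤ 27, payoff 6 + 5 + 5 + 5 = 21.
E + H + P + T: cost 6 + 4 + 7 + 8 = 25 ≤ 27, payoff 6 + 5 + 2 + 5 = 18.
E + H + P + B: cost 6 + 4 + 7 + 9 = 26 ≤ 27, payoff 6 + 5 + 2 + 5 = 18.
Best is E, H, T, and B with total payoff 21.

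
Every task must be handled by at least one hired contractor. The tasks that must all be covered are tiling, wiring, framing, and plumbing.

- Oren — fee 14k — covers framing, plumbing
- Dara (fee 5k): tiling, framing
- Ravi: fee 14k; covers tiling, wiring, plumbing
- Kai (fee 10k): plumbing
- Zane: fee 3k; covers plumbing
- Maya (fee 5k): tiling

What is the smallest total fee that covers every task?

19

The greedy cost-per-new-task heuristic would pick Dara, Zane, and Ravi for 22, but a cheaper cover exists.
Choose Dara and Ravi: together they cover tiling, wiring, framing, plumbing — every task.
Total fee: 5 + 14 = 19.
No cover costs less than 19.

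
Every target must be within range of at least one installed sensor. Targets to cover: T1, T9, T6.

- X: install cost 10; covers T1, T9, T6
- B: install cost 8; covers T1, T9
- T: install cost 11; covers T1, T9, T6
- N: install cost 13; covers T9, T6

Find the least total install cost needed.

X alone covers T1, T9, T6 — every target.
Total install cost: 10.
No cover costs less than 10.

10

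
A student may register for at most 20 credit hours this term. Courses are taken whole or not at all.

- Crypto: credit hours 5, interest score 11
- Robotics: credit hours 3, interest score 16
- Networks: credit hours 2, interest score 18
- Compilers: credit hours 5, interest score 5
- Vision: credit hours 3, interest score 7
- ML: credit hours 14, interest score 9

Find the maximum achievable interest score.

57

Allowing fractional choices, the relaxed optimum would be about 58.3, but courses are indivisible.
Crypto + Robotics + Networks + Compilers + Vision: credit hours 5 + 3 + 2 + 5 + 3 = 18 ≤ 20, interest score 11 + 16 + 18 + 5 + 7 = 57.
Crypto + Robotics + Networks + Compilers: credit hours 5 + 3 + 2 + 5 = 15 ≤ 20, interest score 11 + 16 + 18 + 5 = 50.
Crypto + Robotics + Networks + Vision: credit hours 5 + 3 + 2 + 3 = 13 ≤ 20, interest score 11 + 16 + 18 + 7 = 52.
Best is Crypto, Robotics, Networks, Compilers, and Vision with total interest score 57.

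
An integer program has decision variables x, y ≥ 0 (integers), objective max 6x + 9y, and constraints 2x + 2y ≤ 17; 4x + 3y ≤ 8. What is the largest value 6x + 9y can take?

Relaxing integrality, the LP optimum is 24.00 at (x,y) = (0, 2.67), which is not an integer point.
(x,y)=(0,2): 2·0+2·2=4≤17, 4·0+3·2=6≤8, objective 18.
(x,y)=(1,1): 2·1+2·1=4≤17, 4·1+3·1=7≤8, objective 15.
(x,y)=(0,1): 2·0+2·1=2≤17, 4·0+3·1=3≤8, objective 9.
No feasible integer point exceeds 18.

18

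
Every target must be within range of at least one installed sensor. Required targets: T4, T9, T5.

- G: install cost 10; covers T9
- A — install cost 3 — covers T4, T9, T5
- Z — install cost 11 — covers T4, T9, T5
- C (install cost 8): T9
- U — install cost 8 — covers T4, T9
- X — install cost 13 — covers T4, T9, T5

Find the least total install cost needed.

3

This is an integer covering problem.
A alone covers T4, T9, T5 — every target.
Total install cost: 3.
No cover costs less than 3.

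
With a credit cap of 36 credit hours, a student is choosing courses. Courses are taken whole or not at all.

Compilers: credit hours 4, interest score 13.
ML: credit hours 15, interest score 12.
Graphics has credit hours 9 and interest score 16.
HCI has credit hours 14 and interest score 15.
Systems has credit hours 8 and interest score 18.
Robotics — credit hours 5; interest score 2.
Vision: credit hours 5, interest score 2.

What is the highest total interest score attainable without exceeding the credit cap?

62

Compilers + Graphics + HCI + Systems: credit hours 4 + 9 + 14 + 8 = 35 ≤ 36, interest score 13 + 16 + 15 + 18 = 62.
Compilers + Graphics + Systems + Robotics + Vision: credit hours 4 + 9 + 8 + 5 + 5 = 31 ≤ 36, interest score 13 + 16 + 18 + 2 + 2 = 51.
Compilers + ML + Graphics + Systems: credit hours 4 + 15 + 9 + 8 = 36 ≤ 36, interest score 13 + 12 + 16 + 18 = 59.
Best is Compilers, Graphics, HCI, and Systems with total interest score 62.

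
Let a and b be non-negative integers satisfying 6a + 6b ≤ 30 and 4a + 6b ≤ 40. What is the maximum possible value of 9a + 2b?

45

(a,b)=(5,0): 6·5+6·0=30≤30, 4·5+6·0=20≤40, objective 45.
(a,b)=(4,1): 6·4+6·1=30≤30, 4·4+6·1=22≤40, objective 38.
(a,b)=(4,0): 6·4+6·0=24≤30, 4·4+6·0=16≤40, objective 36.
No feasible integer point exceeds 45.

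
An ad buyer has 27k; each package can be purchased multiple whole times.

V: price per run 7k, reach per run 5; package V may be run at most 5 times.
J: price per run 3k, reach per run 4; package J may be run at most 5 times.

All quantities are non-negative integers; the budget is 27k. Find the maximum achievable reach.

26

J has the best ratio (4/3); taking only J gives at most 5×4 = 20 (stopped by the supply cap of 5).
Mixing does better — 2×V and 4×J: price 26 ≤ 27, reach 2·5 + 4·4 = 26.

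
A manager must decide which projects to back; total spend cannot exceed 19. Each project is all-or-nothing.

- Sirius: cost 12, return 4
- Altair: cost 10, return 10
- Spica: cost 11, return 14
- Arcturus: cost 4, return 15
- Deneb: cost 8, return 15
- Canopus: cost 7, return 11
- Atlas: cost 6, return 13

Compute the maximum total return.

Take Arcturus, Deneb, and Atlas: cost 4 + 8 + 6 = 18 ≤ 19, return 15 + 15 + 13 = 43.
No other feasible combination does better.

43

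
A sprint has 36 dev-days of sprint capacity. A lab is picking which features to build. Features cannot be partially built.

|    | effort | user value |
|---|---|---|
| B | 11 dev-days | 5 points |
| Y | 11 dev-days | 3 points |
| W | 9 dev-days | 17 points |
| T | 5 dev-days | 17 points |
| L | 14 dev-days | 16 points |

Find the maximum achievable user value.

50

Take W, T, and L: effort 9 + 5 + 14 = 28 ≤ 36, user value 17 + 17 + 16 = 50.
No other feasible combination does better.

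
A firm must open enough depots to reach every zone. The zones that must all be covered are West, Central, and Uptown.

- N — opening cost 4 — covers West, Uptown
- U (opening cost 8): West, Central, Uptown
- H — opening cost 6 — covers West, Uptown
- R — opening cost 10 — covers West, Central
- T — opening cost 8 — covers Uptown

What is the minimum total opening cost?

8

The greedy cost-per-new-zone heuristic would pick N and U for 12, but a cheaper cover exists.
U alone covers West, Central, Uptown — every zone.
Total opening cost: 8.
No cover costs less than 8.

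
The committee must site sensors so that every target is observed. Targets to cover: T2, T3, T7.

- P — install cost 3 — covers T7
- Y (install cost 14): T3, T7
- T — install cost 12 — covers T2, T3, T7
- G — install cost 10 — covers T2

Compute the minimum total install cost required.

This is a weighted set-cover instance.
T alone covers T2, T3, T7 — every target.
Total install cost: 12.

12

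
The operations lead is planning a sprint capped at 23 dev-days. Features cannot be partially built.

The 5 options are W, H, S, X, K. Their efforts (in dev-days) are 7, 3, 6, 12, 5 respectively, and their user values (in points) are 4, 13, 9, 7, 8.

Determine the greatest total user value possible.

Treat it as a binary knapsack problem.
H + S + X: effort 3 + 6 + 12 = 21 ≤ 23, user value 13 + 9 + 7 = 29.
H + S + K: effort 3 + 6 + 5 = 14 ≤ 23, user value 13 + 9 + 8 = 30.
W + H + S + K: effort 7 + 3 + 6 + 5 = 21 ≤ 23, user value 4 + 13 + 9 + 8 = 34.
Best is W, H, S, and K with total user value 34.

34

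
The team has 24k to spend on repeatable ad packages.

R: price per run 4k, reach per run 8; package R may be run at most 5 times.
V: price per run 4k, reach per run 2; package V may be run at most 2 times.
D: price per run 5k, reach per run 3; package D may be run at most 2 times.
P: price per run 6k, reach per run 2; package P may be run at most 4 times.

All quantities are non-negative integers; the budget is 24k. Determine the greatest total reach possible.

R has the best ratio (8/4); taking only R gives at most 5×8 = 40 (stopped by the supply cap of 5).
Mixing does better — 5×R and 1×V: price 24 ≤ 24, reach 5·8 + 1·2 = 42.

42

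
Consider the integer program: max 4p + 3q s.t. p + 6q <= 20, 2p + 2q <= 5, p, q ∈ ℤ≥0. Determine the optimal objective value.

(p,q)=(2,0): 1·2+6·0=2≤20, 2·2+2·0=4≤5, objective 8.
(p,q)=(1,1): 1·1+6·1=7≤20, 2·1+2·1=4≤5, objective 7.
The best lattice point is (2,0), giving 8.

8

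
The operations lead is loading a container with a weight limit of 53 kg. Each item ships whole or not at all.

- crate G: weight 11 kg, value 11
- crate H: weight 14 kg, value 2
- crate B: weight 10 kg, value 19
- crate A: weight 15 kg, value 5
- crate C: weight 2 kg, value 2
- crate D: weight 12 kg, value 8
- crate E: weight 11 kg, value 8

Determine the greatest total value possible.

Allowing fractional choices, the relaxed optimum would be about 50.3, but items are indivisible.
crate G + crate B + crate D + crate E: weight 11 + 10 + 12 + 11 = 44 ≤ 53, value 11 + 19 + 8 + 8 = 46.
crate G + crate B + crate C + crate D + crate E: weight 11 + 10 + 2 + 12 + 11 = 46 ≤ 53, value 11 + 19 + 2 + 8 + 8 = 48.
Best is crate G, crate B, crate C, crate D, and crate E with total value 48.

48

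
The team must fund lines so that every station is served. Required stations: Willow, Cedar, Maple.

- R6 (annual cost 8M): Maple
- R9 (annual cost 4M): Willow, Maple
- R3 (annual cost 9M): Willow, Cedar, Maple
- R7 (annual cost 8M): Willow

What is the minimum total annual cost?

This is a weighted set-cover instance.
The greedy cost-per-new-station heuristic would pick R9 and R3 for 13, but a cheaper cover exists.
R3 alone covers Willow, Cedar, Maple — every station.
Total annual cost: 9.
No cover costs less than 9.

9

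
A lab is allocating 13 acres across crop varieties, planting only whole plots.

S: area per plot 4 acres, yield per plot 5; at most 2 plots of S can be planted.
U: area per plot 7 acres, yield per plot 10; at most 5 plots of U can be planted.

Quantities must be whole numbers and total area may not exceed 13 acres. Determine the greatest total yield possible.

This is a bounded integer knapsack.
U has the best ratio (10/7); taking only U gives at most 1×10 = 10 (stopped by the area limit).
Mixing does better — 1×S and 1×U: area 11 ≤ 13, yield 1·5 + 1·10 = 15.

15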